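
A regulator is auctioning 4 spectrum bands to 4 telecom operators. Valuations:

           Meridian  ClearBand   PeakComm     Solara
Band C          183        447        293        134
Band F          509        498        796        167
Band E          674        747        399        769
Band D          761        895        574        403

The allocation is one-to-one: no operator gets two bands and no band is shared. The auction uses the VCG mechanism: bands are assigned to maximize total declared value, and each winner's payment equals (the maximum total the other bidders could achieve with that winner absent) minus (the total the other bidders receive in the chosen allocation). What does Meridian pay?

Meridian pays $448M.

Efficient allocation: Meridian→Band D ($761M), ClearBand→Band C ($447M), PeakComm→Band F ($796M), Solara→Band E ($769M); total welfare W = $2773M.
Meridian receives Band D at value $761M, so the others get W − 761 = $2012M.
Without Meridian: best allocation of the remaining 3 bidders over all 4 bands is ClearBand→Band D ($895M), PeakComm→Band F ($796M), Solara→Band E ($769M), total $2460M.
VCG payment = (others' best without Meridian) − (others' welfare with Meridian) = 2460 − 2012 = $448M.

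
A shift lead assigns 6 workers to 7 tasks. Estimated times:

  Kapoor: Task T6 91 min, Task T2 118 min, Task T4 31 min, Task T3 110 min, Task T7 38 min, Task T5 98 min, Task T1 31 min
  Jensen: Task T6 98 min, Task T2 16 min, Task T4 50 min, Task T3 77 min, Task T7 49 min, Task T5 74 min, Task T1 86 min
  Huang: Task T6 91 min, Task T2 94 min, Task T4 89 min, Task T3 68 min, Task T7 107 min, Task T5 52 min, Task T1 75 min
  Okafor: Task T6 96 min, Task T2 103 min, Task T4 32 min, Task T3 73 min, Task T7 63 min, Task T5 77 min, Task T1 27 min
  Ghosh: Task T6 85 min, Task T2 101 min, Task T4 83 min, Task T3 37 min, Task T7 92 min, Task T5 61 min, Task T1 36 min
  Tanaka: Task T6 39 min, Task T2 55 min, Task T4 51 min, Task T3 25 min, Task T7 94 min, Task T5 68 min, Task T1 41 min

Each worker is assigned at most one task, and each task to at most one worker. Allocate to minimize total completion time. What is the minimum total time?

Minimum total: 199 min

This is the linear assignment problem.
Optimal: Kapoor→Task T7 (38 min), Jensen→Task T2 (16 min), Huang→Task T5 (52 min), Okafor→Task T4 (32 min), Ghosh→Task T1 (36 min), Tanaka→Task T3 (25 min) — total 38+16+52+32+36+25 = 199 min.
Min-entry greedy (repeatedly take the single cheapest remaining cell) gives 236 min, worse by 37.
Swapping Okafor↔Tanaka (Okafor→Task T3 73 min, Tanaka→Task T4 51 min) adds 67.
No other one-to-one assignment undercuts 199 min.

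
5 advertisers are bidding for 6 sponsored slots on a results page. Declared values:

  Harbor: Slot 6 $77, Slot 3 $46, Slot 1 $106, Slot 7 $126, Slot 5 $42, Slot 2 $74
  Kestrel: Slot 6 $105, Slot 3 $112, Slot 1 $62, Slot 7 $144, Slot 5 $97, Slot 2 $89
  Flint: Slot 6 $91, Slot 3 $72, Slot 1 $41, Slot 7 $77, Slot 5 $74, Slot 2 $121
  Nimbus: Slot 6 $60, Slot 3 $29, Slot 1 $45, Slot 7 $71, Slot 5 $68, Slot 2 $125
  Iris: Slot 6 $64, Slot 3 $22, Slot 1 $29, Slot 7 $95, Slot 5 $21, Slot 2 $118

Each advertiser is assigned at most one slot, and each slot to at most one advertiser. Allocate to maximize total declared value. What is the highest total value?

Max total: $529

Treat this as an assignment problem: match each advertiser to one slot.
Optimal: Harbor→Slot 1 ($106), Kestrel→Slot 3 ($112), Flint→Slot 6 ($91), Nimbus→Slot 2 ($125), Iris→Slot 7 ($95) — total 106+112+91+125+95 = $529.
Row-greedy (each advertiser in turn takes its best remaining slot) gives $491, worse by 38.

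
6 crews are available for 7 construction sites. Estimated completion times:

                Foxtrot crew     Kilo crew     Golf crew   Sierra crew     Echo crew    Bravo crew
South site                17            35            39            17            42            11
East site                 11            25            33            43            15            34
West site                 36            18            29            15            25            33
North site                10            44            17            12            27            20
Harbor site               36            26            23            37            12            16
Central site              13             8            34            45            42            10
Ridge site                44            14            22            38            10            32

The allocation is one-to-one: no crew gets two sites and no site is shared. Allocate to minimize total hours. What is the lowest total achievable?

Min total: 72 hours

Optimal: Foxtrot crew→East site (11 hours), Kilo crew→Central site (8 hours), Golf crew→North site (17 hours), Sierra crew→West site (15 hours), Echo crew→Ridge site (10 hours), Bravo crew→South site (11 hours) — total 11+8+17+15+10+11 = 72 hours.
Row-greedy (each crew in turn takes its cheapest remaining site) gives 78 hours, worse by 6.
Checked against all permutations: 72 hours is optimal.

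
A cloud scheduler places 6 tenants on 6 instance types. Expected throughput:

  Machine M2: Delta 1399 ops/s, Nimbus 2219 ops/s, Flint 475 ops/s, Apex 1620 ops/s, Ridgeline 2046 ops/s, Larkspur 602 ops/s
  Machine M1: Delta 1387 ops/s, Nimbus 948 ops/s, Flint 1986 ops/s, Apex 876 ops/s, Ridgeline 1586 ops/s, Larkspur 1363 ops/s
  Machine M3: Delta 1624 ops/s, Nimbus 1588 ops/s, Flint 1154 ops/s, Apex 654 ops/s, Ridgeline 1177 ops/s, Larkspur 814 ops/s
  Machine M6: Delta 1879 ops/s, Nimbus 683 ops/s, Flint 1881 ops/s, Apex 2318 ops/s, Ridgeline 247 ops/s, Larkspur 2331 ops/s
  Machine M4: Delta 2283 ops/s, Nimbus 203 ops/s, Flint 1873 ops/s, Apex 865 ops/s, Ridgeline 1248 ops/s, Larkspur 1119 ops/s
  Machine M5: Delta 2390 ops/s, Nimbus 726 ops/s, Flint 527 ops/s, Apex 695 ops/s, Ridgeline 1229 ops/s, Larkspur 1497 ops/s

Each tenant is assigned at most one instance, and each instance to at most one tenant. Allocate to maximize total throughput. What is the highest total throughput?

Optimal: Delta→Machine M4 (2283 ops/s), Nimbus→Machine M3 (1588 ops/s), Flint→Machine M1 (1986 ops/s), Apex→Machine M6 (2318 ops/s), Ridgeline→Machine M2 (2046 ops/s), Larkspur→Machine M5 (1497 ops/s) — total 2283+1588+1986+2318+2046+1497 = 11718 ops/s.
Max-entry greedy (repeatedly take the single best remaining cell) gives 10828 ops/s, worse by 890.
Next-best assignment: Delta→Machine M5, Nimbus→Machine M3, Flint→Machine M4, Apex→Machine M6, Ridgeline→Machine M2, Larkspur→Machine M1 = 11578 ops/s.

Maximum total: 11718 ops/s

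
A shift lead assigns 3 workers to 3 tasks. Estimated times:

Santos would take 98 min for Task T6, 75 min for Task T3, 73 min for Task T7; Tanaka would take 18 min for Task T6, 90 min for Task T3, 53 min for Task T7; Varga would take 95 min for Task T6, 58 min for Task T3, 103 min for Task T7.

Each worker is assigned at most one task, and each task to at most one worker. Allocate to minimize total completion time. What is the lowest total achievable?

Treat this as an assignment problem: match each worker to one task.
Optimal: Santos→Task T7 (73 min), Tanaka→Task T6 (18 min), Varga→Task T3 (58 min) — total 73+18+58 = 149 min.
Swapping Tanaka↔Santos (Tanaka→Task T7 53 min, Santos→Task T6 98 min) adds 60.

Min total: 149 min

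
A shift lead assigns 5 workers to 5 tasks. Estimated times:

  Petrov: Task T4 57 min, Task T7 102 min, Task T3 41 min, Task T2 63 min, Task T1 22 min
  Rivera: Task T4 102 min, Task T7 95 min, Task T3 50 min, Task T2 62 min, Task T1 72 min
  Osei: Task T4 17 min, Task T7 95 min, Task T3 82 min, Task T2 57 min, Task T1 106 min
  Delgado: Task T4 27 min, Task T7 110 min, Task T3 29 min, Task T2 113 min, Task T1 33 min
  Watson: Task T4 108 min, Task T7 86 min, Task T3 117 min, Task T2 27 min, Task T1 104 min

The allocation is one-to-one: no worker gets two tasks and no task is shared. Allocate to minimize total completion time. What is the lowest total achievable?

This is the linear assignment problem.
Optimal: Petrov→Task T1 (22 min), Rivera→Task T7 (95 min), Osei→Task T4 (17 min), Delgado→Task T3 (29 min), Watson→Task T2 (27 min) — total 22+95+17+29+27 = 190 min.
Row-greedy (each worker in turn takes its cheapest remaining task) gives 226 min, worse by 36.
Next-best assignment: Petrov→Task T3, Rivera→Task T7, Osei→Task T4, Delgado→Task T1, Watson→Task T2 = 213 min.
Checked against all permutations: 190 min is optimal.

Minimum total: 190 min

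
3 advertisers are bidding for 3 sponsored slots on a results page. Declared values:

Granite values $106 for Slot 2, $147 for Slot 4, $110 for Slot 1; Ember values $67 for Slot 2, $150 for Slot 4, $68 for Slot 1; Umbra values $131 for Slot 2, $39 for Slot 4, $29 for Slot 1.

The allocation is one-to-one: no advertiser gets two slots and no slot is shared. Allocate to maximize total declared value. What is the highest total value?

Maximum total: $391

Optimal: Granite→Slot 1 ($110), Ember→Slot 4 ($150), Umbra→Slot 2 ($131) — total 110+150+131 = $391.
Row-greedy (each advertiser in turn takes its best remaining slot) gives $346, worse by 45.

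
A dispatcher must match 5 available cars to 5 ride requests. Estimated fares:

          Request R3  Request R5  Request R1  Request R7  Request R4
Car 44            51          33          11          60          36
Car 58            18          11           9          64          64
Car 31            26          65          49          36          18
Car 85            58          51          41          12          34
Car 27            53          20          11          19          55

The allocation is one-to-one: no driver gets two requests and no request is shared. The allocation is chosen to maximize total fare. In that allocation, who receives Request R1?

Car 85 receives Request R1.

Optimal: Car 44→Request R7 ($60), Car 58→Request R4 ($64), Car 31→Request R5 ($65), Car 85→Request R1 ($41), Car 27→Request R3 ($53) — total 60+64+65+41+53 = $283.
Row-greedy (each driver in turn takes its best remaining request) gives $258, worse by 25.
Swapping Car 31↔Car 85 (Car 31→Request R1 $49, Car 85→Request R5 $51) loses 6.
Car 85's own top request is Request R3 ($58), but forcing Car 85→Request R3 and reassigning the rest optimally gives only $259 — worse by 24.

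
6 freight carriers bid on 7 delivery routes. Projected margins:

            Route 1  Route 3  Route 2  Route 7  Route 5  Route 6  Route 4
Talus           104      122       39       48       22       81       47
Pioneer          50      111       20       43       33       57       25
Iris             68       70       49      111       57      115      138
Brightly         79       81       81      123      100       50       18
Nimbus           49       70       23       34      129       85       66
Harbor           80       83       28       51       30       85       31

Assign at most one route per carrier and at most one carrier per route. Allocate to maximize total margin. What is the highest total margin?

Maximum total: $690k

Optimal: Talus→Route 1 ($104k), Pioneer→Route 3 ($111k), Iris→Route 4 ($138k), Brightly→Route 7 ($123k), Nimbus→Route 5 ($129k), Harbor→Route 6 ($85k) — total 104+111+138+123+129+85 = $690k.
Column-greedy (each route in turn goes to its best remaining carrier) gives $621k, worse by 69.
Checked against all permutations: $690k is optimal.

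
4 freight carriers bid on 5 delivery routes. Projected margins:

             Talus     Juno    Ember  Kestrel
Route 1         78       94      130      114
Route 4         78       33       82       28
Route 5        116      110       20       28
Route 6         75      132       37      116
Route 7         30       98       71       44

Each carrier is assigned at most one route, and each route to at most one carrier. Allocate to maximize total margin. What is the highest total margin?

Max total: $460k

Treat this as an assignment problem: match each carrier to one route.
Optimal: Talus→Route 5 ($116k), Juno→Route 7 ($98k), Ember→Route 1 ($130k), Kestrel→Route 6 ($116k) — total 116+98+130+116 = $460k.
Swapping Kestrel↔Juno (Kestrel→Route 7 $44k, Juno→Route 6 $132k) loses 38.
Every other assignment is strictly worse.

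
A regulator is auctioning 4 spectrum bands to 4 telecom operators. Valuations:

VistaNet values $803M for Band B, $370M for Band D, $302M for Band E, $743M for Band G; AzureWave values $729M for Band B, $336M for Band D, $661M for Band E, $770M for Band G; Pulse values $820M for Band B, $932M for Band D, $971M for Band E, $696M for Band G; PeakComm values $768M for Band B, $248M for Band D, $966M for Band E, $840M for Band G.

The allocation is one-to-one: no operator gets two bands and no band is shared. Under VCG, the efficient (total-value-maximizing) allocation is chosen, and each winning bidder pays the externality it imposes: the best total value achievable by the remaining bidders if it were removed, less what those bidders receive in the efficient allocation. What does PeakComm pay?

PeakComm pays $39M.

Efficient allocation: VistaNet→Band B ($803M), AzureWave→Band G ($770M), Pulse→Band D ($932M), PeakComm→Band E ($966M); total welfare W = $3471M.
PeakComm receives Band E at value $966M, so the others get W − 966 = $2505M.
Without PeakComm: best allocation of the remaining 3 bidders over all 4 bands is VistaNet→Band B ($803M), AzureWave→Band G ($770M), Pulse→Band E ($971M), total $2544M.
VCG payment = (others' best without PeakComm) − (others' welfare with PeakComm) = 2544 − 2505 = $39M.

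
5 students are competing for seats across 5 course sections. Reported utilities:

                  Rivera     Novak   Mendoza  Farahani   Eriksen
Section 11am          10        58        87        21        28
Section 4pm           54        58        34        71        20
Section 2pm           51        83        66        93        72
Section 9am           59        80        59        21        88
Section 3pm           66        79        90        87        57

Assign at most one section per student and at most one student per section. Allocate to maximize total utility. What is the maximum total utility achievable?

This is a one-to-one assignment (maximum-weight bipartite matching).
Optimal: Rivera→Section 4pm (54 points), Novak→Section 3pm (79 points), Mendoza→Section 11am (87 points), Farahani→Section 2pm (93 points), Eriksen→Section 9am (88 points) — total 54+79+87+93+88 = 401 points.
Row-greedy (each student in turn takes its best remaining section) gives 395 points, worse by 6.
Next-best assignment: Rivera→Section 4pm, Novak→Section 2pm, Mendoza→Section 11am, Farahani→Section 3pm, Eriksen→Section 9am = 399 points.
Swapping Mendoza↔Eriksen (Mendoza→Section 9am 59 points, Eriksen→Section 11am 28 points) loses 88.
Checked against all permutations: 401 points is optimal.

Maximum total: 401 points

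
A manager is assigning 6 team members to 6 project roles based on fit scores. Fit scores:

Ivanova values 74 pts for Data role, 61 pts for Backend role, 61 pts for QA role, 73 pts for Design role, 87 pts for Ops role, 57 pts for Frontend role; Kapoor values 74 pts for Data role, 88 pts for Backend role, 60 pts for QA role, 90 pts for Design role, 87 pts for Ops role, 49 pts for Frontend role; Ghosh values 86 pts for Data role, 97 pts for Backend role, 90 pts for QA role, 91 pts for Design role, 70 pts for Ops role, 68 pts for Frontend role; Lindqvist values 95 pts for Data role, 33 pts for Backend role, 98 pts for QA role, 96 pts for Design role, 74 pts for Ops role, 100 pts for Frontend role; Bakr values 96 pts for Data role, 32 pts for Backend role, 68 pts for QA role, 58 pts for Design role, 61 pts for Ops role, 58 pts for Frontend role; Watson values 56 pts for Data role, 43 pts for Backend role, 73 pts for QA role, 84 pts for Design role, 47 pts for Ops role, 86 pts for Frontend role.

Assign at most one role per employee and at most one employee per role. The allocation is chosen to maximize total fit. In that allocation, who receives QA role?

This is the linear assignment problem.
Optimal: Ivanova→Ops role (87 pts), Kapoor→Design role (90 pts), Ghosh→Backend role (97 pts), Lindqvist→QA role (98 pts), Bakr→Data role (96 pts), Watson→Frontend role (86 pts) — total 87+90+97+98+96+86 = 554 pts.
Every other assignment is strictly worse.
Lindqvist's own top role is Frontend role (100 pts), but forcing Lindqvist→Frontend role and reassigning the rest optimally gives only 545 pts — worse by 9.

Lindqvist receives QA role.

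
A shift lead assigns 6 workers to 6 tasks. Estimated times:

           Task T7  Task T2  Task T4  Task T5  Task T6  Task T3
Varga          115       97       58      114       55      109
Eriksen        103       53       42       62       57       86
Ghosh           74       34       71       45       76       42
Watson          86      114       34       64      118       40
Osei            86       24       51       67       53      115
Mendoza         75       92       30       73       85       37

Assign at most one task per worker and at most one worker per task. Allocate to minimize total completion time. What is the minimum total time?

Optimal: Varga→Task T6 (55 min), Eriksen→Task T4 (42 min), Ghosh→Task T5 (45 min), Watson→Task T3 (40 min), Osei→Task T2 (24 min), Mendoza→Task T7 (75 min) — total 55+42+45+40+24+75 = 281 min.
Row-greedy (each worker in turn takes its cheapest remaining task) gives 313 min, worse by 32.
Checked against all permutations: 281 min is optimal.

Min total: 281 min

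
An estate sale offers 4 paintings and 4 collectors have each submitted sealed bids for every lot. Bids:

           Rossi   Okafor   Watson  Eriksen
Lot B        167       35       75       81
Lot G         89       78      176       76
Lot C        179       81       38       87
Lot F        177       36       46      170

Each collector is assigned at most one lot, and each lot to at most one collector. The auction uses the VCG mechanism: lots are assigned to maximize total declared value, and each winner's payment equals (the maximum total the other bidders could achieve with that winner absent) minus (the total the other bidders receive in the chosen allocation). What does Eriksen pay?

Eriksen pays $10.

Efficient allocation: Rossi→Lot B ($167), Okafor→Lot C ($81), Watson→Lot G ($176), Eriksen→Lot F ($170); total welfare W = $594.
Eriksen receives Lot F at value $170, so the others get W − 170 = $424.
Without Eriksen: best allocation of the remaining 3 bidders over all 4 lots is Rossi→Lot F ($177), Okafor→Lot C ($81), Watson→Lot G ($176), total $434.
VCG payment = (others' best without Eriksen) − (others' welfare with Eriksen) = 434 − 424 = $10.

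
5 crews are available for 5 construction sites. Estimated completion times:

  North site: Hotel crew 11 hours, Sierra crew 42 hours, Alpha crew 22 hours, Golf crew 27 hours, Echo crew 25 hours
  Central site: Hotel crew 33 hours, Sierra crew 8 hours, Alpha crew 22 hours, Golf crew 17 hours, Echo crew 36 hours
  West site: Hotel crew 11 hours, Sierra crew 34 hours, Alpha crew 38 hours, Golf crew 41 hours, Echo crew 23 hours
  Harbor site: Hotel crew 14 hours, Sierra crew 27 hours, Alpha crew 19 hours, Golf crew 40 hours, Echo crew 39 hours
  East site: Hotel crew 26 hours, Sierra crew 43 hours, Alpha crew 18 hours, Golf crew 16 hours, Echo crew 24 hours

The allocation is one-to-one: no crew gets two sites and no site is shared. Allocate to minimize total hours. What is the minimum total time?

Optimal: Hotel crew→North site (11 hours), Sierra crew→Central site (8 hours), Alpha crew→Harbor site (19 hours), Golf crew→East site (16 hours), Echo crew→West site (23 hours) — total 11+8+19+16+23 = 77 hours.
Row-greedy (each crew in turn takes its cheapest remaining site) gives 100 hours, worse by 23.
Next-best assignment: Hotel crew→West site, Sierra crew→Central site, Alpha crew→Harbor site, Golf crew→East site, Echo crew→North site = 79 hours.
Swapping Golf crew↔Hotel crew (Golf crew→North site 27 hours, Hotel crew→East site 26 hours) adds 26.

Minimum total: 77 hours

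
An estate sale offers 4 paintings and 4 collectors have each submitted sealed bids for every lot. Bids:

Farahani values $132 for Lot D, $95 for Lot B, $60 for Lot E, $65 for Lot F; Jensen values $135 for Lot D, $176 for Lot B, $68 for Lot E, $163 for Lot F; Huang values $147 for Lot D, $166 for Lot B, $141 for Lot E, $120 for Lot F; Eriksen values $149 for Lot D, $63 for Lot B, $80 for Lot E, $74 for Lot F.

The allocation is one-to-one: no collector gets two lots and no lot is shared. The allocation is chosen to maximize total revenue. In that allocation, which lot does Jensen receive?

Jensen receives Lot F.

Optimal: Farahani→Lot B ($95), Jensen→Lot F ($163), Huang→Lot E ($141), Eriksen→Lot D ($149) — total 95+163+141+149 = $548.
Row-greedy (each collector in turn takes its best remaining lot) gives $523, worse by 25.
No other one-to-one assignment exceeds $548.
Jensen's own top lot is Lot B ($176), but forcing Jensen→Lot B and reassigning the rest optimally gives only $531 — worse by 17.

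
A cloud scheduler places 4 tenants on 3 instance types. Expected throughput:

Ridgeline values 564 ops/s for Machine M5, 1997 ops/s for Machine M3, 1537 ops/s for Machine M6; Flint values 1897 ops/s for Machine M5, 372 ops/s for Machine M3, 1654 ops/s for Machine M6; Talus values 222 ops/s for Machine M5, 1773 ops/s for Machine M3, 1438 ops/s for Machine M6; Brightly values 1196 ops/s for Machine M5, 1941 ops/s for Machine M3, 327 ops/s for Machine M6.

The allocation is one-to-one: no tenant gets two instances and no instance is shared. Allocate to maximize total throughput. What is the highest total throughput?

Max total: 5375 ops/s

Optimal: Flint→Machine M5 (1897 ops/s), Brightly→Machine M3 (1941 ops/s), Ridgeline→Machine M6 (1537 ops/s) — total 1897+1941+1537 = 5375 ops/s.
Next-best assignment: Flint→Machine M5, Ridgeline→Machine M3, Talus→Machine M6 = 5332 ops/s.
Swapping Flint↔Ridgeline (Flint→Machine M6 1654 ops/s, Ridgeline→Machine M5 564 ops/s) loses 1216.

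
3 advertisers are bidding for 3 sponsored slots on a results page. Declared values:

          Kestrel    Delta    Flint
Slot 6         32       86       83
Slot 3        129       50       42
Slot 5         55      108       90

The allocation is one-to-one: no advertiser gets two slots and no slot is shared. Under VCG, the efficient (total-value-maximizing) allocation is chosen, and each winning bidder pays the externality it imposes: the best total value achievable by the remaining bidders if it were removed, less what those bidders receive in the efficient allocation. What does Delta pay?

Delta pays $7.

Efficient allocation: Kestrel→Slot 3 ($129), Delta→Slot 5 ($108), Flint→Slot 6 ($83); total welfare W = $320.
Delta receives Slot 5 at value $108, so the others get W − 108 = $212.
Without Delta: best allocation of the remaining 2 bidders over all 3 slots is Kestrel→Slot 3 ($129), Flint→Slot 5 ($90), total $219.
VCG payment = (others' best without Delta) − (others' welfare with Delta) = 219 − 212 = $7.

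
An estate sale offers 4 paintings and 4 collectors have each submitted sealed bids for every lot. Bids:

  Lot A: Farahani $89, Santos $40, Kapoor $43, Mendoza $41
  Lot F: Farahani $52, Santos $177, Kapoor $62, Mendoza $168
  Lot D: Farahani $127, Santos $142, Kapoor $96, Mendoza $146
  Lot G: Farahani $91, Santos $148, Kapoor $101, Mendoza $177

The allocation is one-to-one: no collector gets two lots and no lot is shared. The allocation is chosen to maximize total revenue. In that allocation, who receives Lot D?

Kapoor receives Lot D.

This is a one-to-one assignment (maximum-weight bipartite matching).
Optimal: Farahani→Lot A ($89), Santos→Lot F ($177), Kapoor→Lot D ($96), Mendoza→Lot G ($177) — total 89+177+96+177 = $539.
Max-entry greedy (repeatedly take the single best remaining cell) gives $524, worse by 15.
Next-best assignment: Farahani→Lot D, Santos→Lot F, Kapoor→Lot A, Mendoza→Lot G = $524.
Every other assignment is strictly worse.
Kapoor's own top lot is Lot G ($101), but forcing Kapoor→Lot G and reassigning the rest optimally gives only $513 — worse by 26.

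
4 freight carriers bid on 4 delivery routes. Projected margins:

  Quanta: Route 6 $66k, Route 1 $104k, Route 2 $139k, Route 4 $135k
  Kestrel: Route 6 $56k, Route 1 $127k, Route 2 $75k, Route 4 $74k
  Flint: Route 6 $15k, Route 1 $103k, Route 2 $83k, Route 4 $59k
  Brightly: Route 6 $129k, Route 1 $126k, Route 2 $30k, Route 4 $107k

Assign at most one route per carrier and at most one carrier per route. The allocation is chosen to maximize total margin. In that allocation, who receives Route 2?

Flint receives Route 2.

This is the linear assignment problem.
Optimal: Quanta→Route 4 ($135k), Kestrel→Route 1 ($127k), Flint→Route 2 ($83k), Brightly→Route 6 ($129k) — total 135+127+83+129 = $474k.
No other one-to-one assignment exceeds $474k.
Flint's own top route is Route 1 ($103k), but forcing Flint→Route 1 and reassigning the rest optimally gives only $445k — worse by 29.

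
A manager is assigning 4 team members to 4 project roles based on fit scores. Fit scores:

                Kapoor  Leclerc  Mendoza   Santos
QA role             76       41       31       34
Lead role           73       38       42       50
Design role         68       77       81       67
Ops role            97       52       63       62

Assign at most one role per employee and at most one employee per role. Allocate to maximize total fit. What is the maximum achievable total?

Maximum total: 269 pts

Optimal: Kapoor→Ops role (97 pts), Leclerc→QA role (41 pts), Mendoza→Design role (81 pts), Santos→Lead role (50 pts) — total 97+41+81+50 = 269 pts.
Column-greedy (each role in turn goes to its best remaining employee) gives 259 pts, worse by 10.
Next-best assignment: Kapoor→QA role, Leclerc→Design role, Mendoza→Ops role, Santos→Lead role = 266 pts.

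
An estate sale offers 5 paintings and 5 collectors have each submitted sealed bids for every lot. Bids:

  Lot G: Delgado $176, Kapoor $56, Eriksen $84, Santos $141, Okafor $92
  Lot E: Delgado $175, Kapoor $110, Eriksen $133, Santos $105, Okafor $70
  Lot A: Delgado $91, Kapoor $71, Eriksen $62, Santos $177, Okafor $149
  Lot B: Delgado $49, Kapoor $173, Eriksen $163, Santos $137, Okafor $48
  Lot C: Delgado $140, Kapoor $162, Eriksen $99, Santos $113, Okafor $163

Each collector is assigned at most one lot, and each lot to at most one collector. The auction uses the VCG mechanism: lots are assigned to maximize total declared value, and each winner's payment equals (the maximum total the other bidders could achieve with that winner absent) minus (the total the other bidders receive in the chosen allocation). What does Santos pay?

Santos pays $5.

Efficient allocation: Delgado→Lot G ($176), Kapoor→Lot B ($173), Eriksen→Lot E ($133), Santos→Lot A ($177), Okafor→Lot C ($163); total welfare W = $822.
Santos receives Lot A at value $177, so the others get W − 177 = $645.
Without Santos: best allocation of the remaining 4 bidders over all 5 lots is Delgado→Lot G ($176), Kapoor→Lot C ($162), Eriksen→Lot B ($163), Okafor→Lot A ($149), total $650.
VCG payment = (others' best without Santos) − (others' welfare with Santos) = 650 − 645 = $5.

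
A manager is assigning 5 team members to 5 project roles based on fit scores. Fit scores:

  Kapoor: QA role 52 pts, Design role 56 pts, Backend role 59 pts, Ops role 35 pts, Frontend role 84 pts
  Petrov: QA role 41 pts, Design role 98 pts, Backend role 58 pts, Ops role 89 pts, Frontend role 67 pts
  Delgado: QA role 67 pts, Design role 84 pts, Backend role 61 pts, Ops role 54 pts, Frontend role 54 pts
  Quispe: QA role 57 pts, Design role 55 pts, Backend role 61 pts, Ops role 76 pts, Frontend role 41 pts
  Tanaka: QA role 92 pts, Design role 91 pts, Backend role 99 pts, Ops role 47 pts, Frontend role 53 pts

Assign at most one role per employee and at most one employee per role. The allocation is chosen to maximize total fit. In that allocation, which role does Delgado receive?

Optimal: Kapoor→Frontend role (84 pts), Petrov→Design role (98 pts), Delgado→QA role (67 pts), Quispe→Ops role (76 pts), Tanaka→Backend role (99 pts) — total 84+98+67+76+99 = 424 pts.
Column-greedy (each role in turn goes to its best remaining employee) gives 411 pts, worse by 13.
Checked against all permutations: 424 pts is optimal.
Delgado's own top role is Design role (84 pts), but forcing Delgado→Design role and reassigning the rest optimally gives only 413 pts — worse by 11.

Delgado receives QA role.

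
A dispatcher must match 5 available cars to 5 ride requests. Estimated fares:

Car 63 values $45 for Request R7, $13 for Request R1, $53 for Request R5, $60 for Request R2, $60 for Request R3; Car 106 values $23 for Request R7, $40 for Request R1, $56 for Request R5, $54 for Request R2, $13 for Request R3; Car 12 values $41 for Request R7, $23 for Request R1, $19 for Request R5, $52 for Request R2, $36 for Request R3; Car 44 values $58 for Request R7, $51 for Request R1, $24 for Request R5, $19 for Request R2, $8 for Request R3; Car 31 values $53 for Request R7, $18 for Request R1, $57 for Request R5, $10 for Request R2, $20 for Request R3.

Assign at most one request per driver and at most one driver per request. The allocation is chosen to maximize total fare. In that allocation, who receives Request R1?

Optimal: Car 63→Request R3 ($60), Car 106→Request R5 ($56), Car 12→Request R2 ($52), Car 44→Request R1 ($51), Car 31→Request R7 ($53) — total 60+56+52+51+53 = $272.
Row-greedy (each driver in turn takes its best remaining request) gives $228, worse by 44.
Next-best assignment: Car 63→Request R3, Car 106→Request R1, Car 12→Request R2, Car 44→Request R7, Car 31→Request R5 = $267.
Car 44's own top request is Request R7 ($58), but forcing Car 44→Request R7 and reassigning the rest optimally gives only $267 — worse by 5.

Car 44 receives Request R1.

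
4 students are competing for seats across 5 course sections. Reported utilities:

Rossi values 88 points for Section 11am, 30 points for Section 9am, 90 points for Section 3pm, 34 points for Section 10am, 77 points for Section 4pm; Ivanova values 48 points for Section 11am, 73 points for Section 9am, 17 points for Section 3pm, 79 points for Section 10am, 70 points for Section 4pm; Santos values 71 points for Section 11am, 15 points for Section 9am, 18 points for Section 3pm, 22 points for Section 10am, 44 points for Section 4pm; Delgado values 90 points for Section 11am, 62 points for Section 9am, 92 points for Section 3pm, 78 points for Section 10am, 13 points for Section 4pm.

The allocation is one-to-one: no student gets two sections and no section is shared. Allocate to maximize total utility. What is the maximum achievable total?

Maximum total: 319 points

Optimal: Rossi→Section 4pm (77 points), Ivanova→Section 10am (79 points), Santos→Section 11am (71 points), Delgado→Section 3pm (92 points) — total 77+79+71+92 = 319 points.
Row-greedy (each student in turn takes its best remaining section) gives 302 points, worse by 17.
Swapping Ivanova↔Santos (Ivanova→Section 11am 48 points, Santos→Section 10am 22 points) loses 80.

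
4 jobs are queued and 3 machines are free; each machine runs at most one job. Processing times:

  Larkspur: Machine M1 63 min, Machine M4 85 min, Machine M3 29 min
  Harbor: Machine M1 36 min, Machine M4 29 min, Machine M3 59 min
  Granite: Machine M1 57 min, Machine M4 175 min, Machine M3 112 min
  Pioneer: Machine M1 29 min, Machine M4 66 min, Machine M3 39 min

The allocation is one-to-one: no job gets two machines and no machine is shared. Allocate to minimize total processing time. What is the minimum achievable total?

Minimum total: 87 min

Optimal: Pioneer→Machine M1 (29 min), Harbor→Machine M4 (29 min), Larkspur→Machine M3 (29 min) — total 29+29+29 = 87 min.
Row-greedy (each job in turn takes its cheapest remaining machine) gives 115 min, worse by 28.
Next-best assignment: Granite→Machine M1, Harbor→Machine M4, Larkspur→Machine M3 = 115 min.
Checked against all permutations: 87 min is optimal.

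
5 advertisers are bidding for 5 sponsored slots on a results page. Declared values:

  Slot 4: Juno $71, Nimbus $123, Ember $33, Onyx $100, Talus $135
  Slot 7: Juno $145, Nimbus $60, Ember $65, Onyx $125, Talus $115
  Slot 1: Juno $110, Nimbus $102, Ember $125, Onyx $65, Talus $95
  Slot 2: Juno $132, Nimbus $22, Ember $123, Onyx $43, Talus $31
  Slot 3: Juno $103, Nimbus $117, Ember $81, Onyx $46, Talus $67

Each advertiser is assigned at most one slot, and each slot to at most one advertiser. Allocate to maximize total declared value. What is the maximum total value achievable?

Treat this as an assignment problem: match each advertiser to one slot.
Optimal: Juno→Slot 2 ($132), Nimbus→Slot 3 ($117), Ember→Slot 1 ($125), Onyx→Slot 7 ($125), Talus→Slot 4 ($135) — total 132+117+125+125+135 = $634.
Row-greedy (each advertiser in turn takes its best remaining slot) gives $470, worse by 164.
Checked against all permutations: $634 is optimal.

Max total: $634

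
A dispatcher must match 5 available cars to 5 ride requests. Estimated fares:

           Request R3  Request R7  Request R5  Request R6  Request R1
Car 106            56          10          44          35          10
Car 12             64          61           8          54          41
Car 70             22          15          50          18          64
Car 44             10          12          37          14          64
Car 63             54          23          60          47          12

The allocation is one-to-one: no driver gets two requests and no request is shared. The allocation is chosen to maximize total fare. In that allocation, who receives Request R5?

Car 70 receives Request R5.

Optimal: Car 106→Request R3 ($56), Car 12→Request R7 ($61), Car 70→Request R5 ($50), Car 44→Request R1 ($64), Car 63→Request R6 ($47) — total 56+61+50+64+47 = $278.
Max-entry greedy (repeatedly take the single best remaining cell) gives $235, worse by 43.
Swapping Car 12↔Car 70 (Car 12→Request R5 $8, Car 70→Request R7 $15) loses 88.
No other one-to-one assignment exceeds $278.
Car 70's own top request is Request R1 ($64), but forcing Car 70→Request R1 and reassigning the rest optimally gives only $265 — worse by 13.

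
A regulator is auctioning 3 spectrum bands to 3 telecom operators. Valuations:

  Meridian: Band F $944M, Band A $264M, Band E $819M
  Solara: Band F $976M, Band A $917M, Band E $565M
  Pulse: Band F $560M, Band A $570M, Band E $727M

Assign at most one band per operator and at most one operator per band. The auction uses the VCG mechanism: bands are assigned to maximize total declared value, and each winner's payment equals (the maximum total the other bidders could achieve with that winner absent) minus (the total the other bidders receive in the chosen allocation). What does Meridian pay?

Meridian pays $59M.

Efficient allocation: Meridian→Band F ($944M), Solara→Band A ($917M), Pulse→Band E ($727M); total welfare W = $2588M.
Meridian receives Band F at value $944M, so the others get W − 944 = $1644M.
Without Meridian: best allocation of the remaining 2 bidders over all 3 bands is Solara→Band F ($976M), Pulse→Band E ($727M), total $1703M.
VCG payment = (others' best without Meridian) − (others' welfare with Meridian) = 1703 − 1644 = $59M.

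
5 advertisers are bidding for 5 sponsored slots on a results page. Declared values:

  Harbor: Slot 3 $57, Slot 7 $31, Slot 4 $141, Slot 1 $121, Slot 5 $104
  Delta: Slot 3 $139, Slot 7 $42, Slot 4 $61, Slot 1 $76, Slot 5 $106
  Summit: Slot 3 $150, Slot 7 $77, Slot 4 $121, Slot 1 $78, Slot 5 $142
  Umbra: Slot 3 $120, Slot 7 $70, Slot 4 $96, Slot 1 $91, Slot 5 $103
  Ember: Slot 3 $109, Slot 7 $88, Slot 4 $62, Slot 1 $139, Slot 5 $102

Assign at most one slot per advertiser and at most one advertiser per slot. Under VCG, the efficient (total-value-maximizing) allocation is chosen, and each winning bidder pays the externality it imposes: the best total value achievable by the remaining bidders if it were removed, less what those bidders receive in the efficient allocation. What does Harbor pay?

Efficient allocation: Harbor→Slot 4 ($141), Delta→Slot 3 ($139), Summit→Slot 5 ($142), Umbra→Slot 7 ($70), Ember→Slot 1 ($139); total welfare W = $631.
Harbor receives Slot 4 at value $141, so the others get W − 141 = $490.
Without Harbor: best allocation of the remaining 4 bidders over all 5 slots is Delta→Slot 3 ($139), Summit→Slot 5 ($142), Umbra→Slot 4 ($96), Ember→Slot 1 ($139), total $516.
VCG payment = (others' best without Harbor) − (others' welfare with Harbor) = 516 − 490 = $26.

Harbor pays $26.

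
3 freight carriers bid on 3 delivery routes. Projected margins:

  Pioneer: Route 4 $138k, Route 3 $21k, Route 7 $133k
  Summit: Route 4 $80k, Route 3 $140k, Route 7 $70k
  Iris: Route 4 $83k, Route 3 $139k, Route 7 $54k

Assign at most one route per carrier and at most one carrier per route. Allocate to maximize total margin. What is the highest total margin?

This is a one-to-one assignment (maximum-weight bipartite matching).
Optimal: Pioneer→Route 7 ($133k), Summit→Route 3 ($140k), Iris→Route 4 ($83k) — total 133+140+83 = $356k.
Checked against all permutations: $356k is optimal.

Maximum total: $356k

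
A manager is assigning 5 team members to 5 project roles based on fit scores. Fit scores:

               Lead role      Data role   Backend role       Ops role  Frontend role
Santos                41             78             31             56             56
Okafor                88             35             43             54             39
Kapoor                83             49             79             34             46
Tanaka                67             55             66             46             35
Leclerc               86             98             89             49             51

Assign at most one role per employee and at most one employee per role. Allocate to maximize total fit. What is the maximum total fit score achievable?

This is the linear assignment problem.
Optimal: Santos→Frontend role (56 pts), Okafor→Lead role (88 pts), Kapoor→Backend role (79 pts), Tanaka→Ops role (46 pts), Leclerc→Data role (98 pts) — total 56+88+79+46+98 = 367 pts.
Row-greedy (each employee in turn takes its best remaining role) gives 342 pts, worse by 25.

Max total: 367 pts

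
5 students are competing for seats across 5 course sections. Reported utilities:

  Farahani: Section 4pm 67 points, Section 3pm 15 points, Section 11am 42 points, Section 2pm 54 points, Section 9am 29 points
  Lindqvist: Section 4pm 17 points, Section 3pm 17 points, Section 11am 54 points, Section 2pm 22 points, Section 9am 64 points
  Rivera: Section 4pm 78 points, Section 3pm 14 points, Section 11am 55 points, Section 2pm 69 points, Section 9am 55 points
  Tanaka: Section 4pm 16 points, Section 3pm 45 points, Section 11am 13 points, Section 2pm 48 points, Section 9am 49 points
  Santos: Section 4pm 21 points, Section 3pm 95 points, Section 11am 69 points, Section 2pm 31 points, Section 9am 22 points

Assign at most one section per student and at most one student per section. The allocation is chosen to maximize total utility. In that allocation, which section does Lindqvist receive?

This is the linear assignment problem.
Optimal: Farahani→Section 4pm (67 points), Lindqvist→Section 11am (54 points), Rivera→Section 2pm (69 points), Tanaka→Section 9am (49 points), Santos→Section 3pm (95 points) — total 67+54+69+49+95 = 334 points.
Max-entry greedy (repeatedly take the single best remaining cell) gives 304 points, worse by 30.
Next-best assignment: Farahani→Section 2pm, Lindqvist→Section 11am, Rivera→Section 4pm, Tanaka→Section 9am, Santos→Section 3pm = 330 points.
Swapping Rivera↔Farahani (Rivera→Section 4pm 78 points, Farahani→Section 2pm 54 points) loses 4.
Lindqvist's own top section is Section 9am (64 points), but forcing Lindqvist→Section 9am and reassigning the rest optimally gives only 329 points — worse by 5.

Lindqvist receives Section 11am.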